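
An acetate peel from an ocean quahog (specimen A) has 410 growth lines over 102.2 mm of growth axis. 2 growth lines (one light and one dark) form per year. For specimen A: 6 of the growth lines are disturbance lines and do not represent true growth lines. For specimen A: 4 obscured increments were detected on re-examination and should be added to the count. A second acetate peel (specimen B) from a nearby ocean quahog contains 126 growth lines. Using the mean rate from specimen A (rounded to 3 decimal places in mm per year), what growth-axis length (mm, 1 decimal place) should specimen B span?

31.6 mm

Specimen A: true growth line count = 410 − 6 + 4 = 408.
Specimen A: with 2 growth lines per year, 408 / 2 = 204 years.
A: Mean rate = 102.2 mm / 204 years ≈ 0.501 mm/yr.
Specimen B: 126 growth lines at 2 per year is 126 / 2 = 63 years. For B, 0.501 mm/year × 63 years = 31.6 mm.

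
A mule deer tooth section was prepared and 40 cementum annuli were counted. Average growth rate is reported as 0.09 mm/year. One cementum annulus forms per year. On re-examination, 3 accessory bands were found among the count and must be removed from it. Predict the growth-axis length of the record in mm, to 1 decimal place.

3.3 mm

After corrections the count is 40 − 3 = 37 cementum annuli.
37 years at 0.09 mm/year gives 0.09 × 37 = 3.3 mm.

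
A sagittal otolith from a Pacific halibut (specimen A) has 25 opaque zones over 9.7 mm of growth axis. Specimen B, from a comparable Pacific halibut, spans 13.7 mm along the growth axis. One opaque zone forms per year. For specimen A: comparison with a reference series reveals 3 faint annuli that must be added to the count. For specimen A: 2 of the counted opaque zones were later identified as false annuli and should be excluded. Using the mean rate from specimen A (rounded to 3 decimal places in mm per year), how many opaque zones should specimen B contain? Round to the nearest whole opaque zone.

37 opaque zones

Specimen A: after corrections the count is 25 − 2 + 3 = 26 opaque zones.
A: Mean rate = 9.7 mm / 26 years ≈ 0.373 mm/yr.
Specimen B: 13.7 mm / 0.373 mm per year = 36.73 years ≈ 37 opaque zones.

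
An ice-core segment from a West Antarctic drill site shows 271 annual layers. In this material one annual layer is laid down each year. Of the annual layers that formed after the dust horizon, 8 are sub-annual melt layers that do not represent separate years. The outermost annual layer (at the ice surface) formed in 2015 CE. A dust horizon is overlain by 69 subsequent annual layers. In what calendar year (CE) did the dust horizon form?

There are 69 annual layers younger than the dust horizon.
Excluding 8 false annual layers: 69 − 8 = 61.
Counting back 61 years from 2015 CE places the dust horizon in 2015 − 61 = 1954 CE.

1954 CE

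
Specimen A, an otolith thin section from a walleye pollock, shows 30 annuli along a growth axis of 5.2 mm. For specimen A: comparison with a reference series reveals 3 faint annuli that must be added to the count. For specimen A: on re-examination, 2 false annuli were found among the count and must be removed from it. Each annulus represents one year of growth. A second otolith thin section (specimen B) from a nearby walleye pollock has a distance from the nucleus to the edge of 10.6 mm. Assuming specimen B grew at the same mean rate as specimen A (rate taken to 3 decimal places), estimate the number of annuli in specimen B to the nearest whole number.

Specimen A: correcting the raw count gives 30 − 2 + 3 = 31 true annuli.
A: Mean rate = 5.2 mm / 31 years ≈ 0.168 mm/year.
B spans 10.6 / 0.168 = 63.10 years ≈ 63 annuli.

63 annuli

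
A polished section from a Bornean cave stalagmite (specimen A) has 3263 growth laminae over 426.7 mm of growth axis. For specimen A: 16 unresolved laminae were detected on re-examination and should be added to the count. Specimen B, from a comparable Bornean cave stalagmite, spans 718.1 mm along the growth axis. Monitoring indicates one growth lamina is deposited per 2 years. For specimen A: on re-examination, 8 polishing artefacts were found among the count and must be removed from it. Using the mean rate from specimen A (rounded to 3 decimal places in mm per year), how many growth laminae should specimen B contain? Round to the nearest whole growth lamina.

Specimen A: true growth lamina count = 3263 − 8 + 16 = 3271.
Specimen A: multiplying by 2 years per growth lamina: 3271 × 2 = 6542 years.
A: Extension rate ≈ 426.7 / 6542 = 0.065 mm/year.
Specimen B: 718.1 mm / 0.065 mm per year = 11047.69 years; at 2 years per growth lamina that is 11047.69 / 2 ≈ 5524 growth laminae.

5524 growth laminae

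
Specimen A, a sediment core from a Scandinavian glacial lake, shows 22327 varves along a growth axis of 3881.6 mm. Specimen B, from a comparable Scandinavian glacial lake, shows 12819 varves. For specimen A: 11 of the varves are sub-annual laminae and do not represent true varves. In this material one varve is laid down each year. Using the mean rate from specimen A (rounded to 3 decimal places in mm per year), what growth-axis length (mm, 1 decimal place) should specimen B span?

Specimen A: after corrections the count is 22327 − 11 = 22316 varves.
A: Mean rate = 3881.6 mm / 22316 years ≈ 0.174 mm/yr.
For B, 0.174 mm/year × 12819 years = 2230.5 mm.

2230.5 mm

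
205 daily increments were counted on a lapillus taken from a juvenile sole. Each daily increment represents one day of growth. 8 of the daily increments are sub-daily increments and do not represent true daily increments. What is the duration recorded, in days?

197 days

Adjusted count: 205 − 8 = 197 daily increments.
At one daily increment per day, that is 197 days.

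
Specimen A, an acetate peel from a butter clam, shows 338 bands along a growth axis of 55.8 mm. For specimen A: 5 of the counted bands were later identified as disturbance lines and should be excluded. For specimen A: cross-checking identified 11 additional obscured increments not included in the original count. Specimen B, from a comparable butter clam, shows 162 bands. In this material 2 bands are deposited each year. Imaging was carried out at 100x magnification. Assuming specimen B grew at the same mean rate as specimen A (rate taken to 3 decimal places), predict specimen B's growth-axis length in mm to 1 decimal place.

26.2 mm

Specimen A: correcting the raw count gives 338 − 5 + 11 = 344 true bands.
Specimen A: 344 bands at 2 per year is 344 / 2 = 172 years.
A: 55.8 mm over 172 years gives 55.8 / 172 ≈ 0.324 mm per year.
Specimen B: dividing by 2 bands per year: 162 / 2 = 81 years. For B, 0.324 mm/year × 81 years = 26.2 mm.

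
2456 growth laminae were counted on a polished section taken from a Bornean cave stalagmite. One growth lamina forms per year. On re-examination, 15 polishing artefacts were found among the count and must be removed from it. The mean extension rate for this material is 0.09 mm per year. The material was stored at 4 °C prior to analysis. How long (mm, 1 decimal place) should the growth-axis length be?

219.7 mm

Correcting the raw count gives 2456 − 15 = 2441 true growth laminae.
2441 years at 0.09 mm/year gives 0.09 × 2441 = 219.7 mm.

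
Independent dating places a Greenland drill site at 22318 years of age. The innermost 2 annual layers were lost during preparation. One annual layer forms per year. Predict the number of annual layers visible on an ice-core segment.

22316 annual layers

Expected annual layers over 22318 years: 22318.
Subtracting the 2 annual layers not captured gives 22318 − 2 = 22316 annual layers in the record.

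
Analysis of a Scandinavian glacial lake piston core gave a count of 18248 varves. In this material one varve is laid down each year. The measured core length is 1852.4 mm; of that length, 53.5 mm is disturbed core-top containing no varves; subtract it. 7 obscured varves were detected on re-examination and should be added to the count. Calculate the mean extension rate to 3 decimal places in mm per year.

0.099 mm per year

True varve count = 18248 + 7 = 18255.
Removing the 53.5 mm offcut leaves 1852.4 − 53.5 = 1798.9 mm.
Extension rate ≈ 1798.9 / 18255 = 0.099 mm per year.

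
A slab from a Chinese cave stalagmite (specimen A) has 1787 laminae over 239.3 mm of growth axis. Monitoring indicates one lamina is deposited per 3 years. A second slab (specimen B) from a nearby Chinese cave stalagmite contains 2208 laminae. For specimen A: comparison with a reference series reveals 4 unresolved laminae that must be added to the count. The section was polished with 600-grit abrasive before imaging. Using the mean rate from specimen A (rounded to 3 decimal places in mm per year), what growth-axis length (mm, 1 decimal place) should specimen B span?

298.1 mm

Specimen A: true lamina count = 1787 + 4 = 1791.
Specimen A: multiplying by 3 years per lamina: 1791 × 3 = 5373 years.
A: Mean rate = 239.3 mm / 5373 years ≈ 0.045 mm/yr.
Specimen B: 2208 laminae at 3 years each span 2208 × 3 = 6624 years. Length of B = 0.045 × 6624 = 298.1 mm.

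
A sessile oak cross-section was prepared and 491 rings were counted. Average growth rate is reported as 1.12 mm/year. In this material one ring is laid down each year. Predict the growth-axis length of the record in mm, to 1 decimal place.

549.9 mm

491 years of growth are recorded.
Length ≈ 1.12 × 491 = 549.9 mm.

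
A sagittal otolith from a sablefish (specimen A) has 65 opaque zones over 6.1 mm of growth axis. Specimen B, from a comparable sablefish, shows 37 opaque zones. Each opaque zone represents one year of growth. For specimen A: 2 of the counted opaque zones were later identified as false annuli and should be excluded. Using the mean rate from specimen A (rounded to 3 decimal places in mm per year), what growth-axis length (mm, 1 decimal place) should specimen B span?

3.6 mm

Specimen A: after corrections the count is 65 − 2 = 63 opaque zones.
A: Mean rate = 6.1 mm / 63 years ≈ 0.097 mm per year.
For B, 0.097 mm/year × 37 years = 3.6 mm.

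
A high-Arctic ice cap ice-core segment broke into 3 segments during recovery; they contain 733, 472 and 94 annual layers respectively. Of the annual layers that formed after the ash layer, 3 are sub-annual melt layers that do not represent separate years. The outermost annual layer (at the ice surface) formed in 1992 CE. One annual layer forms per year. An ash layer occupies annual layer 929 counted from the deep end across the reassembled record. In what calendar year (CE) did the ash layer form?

Total annual layers = 733 + 472 + 94 = 1299.
1299 − 929 = 370 annual layers lie beyond the ash layer toward the ice surface.
Excluding 3 false annual layers: 370 − 3 = 367.
The annual layer at the ice surface is 1992 CE, so the ash layer dates to 1992 − 367 = 1625 CE.

1625 CE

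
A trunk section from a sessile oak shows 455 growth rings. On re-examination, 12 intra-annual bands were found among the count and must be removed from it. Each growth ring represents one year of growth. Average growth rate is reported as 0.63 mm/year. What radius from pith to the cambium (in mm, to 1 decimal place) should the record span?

279.1 mm

True growth ring count = 455 − 12 = 443.
443 years at 0.63 mm/year gives 0.63 × 443 = 279.1 mm.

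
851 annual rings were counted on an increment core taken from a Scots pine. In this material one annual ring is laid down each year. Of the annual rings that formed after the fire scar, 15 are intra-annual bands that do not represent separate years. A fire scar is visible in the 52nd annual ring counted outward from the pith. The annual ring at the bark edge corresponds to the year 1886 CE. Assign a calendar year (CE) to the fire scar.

1102 CE

851 − 52 = 799 annual rings lie beyond the fire scar toward the bark edge.
Removing the 15 false annual rings leaves 799 − 15 = 784 true annual rings beyond the fire scar.
The annual ring at the bark edge is 1886 CE, so the fire scar dates to 1886 − 784 = 1102 CE.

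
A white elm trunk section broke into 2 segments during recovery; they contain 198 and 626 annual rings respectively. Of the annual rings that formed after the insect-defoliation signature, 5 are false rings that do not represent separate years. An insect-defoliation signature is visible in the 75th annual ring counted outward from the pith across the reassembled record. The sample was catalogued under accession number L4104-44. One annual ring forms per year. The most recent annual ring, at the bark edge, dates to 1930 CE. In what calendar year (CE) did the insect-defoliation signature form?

1186 CE

Total annual rings = 198 + 626 = 824.
The insect-defoliation signature sits at annual ring 75 from the pith, so 824 − 75 = 749 annual rings formed after it.
Excluding 5 false annual rings: 749 − 5 = 744.
The annual ring at the bark edge is 1930 CE, so the insect-defoliation signature dates to 1930 − 744 = 1186 CE.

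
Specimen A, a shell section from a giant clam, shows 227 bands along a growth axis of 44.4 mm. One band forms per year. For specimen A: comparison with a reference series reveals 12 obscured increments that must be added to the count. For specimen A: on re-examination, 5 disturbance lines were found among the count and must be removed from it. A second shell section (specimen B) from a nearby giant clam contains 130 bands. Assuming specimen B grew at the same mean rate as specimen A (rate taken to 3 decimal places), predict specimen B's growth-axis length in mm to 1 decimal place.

Specimen A: adjusted count: 227 − 5 + 12 = 234 bands.
A: 44.4 mm over 234 years gives 44.4 / 234 ≈ 0.190 mm per year.
Length of B = 0.190 × 130 = 24.7 mm.

24.7 mm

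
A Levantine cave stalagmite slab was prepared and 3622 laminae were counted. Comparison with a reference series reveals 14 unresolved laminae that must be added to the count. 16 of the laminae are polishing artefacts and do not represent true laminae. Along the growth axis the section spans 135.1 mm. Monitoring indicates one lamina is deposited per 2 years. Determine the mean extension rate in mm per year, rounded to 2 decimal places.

Correcting the raw count gives 3622 − 16 + 14 = 3620 true laminae.
3620 laminae at 2 years each span 3620 × 2 = 7240 years.
Mean rate = 135.1 mm / 7240 years ≈ 0.02 mm per year.

0.02 mm per year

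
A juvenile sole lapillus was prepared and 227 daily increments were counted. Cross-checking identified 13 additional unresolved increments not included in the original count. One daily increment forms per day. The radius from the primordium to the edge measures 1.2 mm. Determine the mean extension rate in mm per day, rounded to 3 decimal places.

After corrections the count is 227 + 13 = 240 daily increments.
Mean rate = 1.2 mm / 240 days ≈ 0.005 mm per day.

0.005 mm per day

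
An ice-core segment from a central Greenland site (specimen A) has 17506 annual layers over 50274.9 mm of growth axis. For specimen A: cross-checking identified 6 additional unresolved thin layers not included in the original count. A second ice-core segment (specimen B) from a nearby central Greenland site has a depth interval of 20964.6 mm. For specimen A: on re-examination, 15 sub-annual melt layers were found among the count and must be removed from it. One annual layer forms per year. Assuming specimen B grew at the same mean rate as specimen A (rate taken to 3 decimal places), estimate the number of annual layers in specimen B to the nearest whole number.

7297 annual layers

Specimen A: correcting the raw count gives 17506 − 15 + 6 = 17497 true annual layers.
A: Extension rate ≈ 50274.9 / 17497 = 2.873 mm/yr.
B spans 20964.6 / 2.873 = 7297.11 years ≈ 7297 annual layers.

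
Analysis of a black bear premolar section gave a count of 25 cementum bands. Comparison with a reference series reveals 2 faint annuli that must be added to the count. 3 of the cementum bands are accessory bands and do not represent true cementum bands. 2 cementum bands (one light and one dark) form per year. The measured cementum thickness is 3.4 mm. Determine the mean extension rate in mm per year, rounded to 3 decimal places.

0.283 mm per year

Adjusted count: 25 − 3 + 2 = 24 cementum bands.
Dividing by 2 cementum bands per year: 24 / 2 = 12 years.
Mean rate = 3.4 mm / 12 years ≈ 0.283 mm per year.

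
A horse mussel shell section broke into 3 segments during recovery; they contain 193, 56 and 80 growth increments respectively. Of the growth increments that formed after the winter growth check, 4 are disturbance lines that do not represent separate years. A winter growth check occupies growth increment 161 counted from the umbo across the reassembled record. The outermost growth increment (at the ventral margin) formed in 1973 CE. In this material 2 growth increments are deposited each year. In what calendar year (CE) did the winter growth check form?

1891 CE

Total growth increments = 193 + 56 + 80 = 329.
The winter growth check sits at growth increment 161 from the umbo, so 329 − 161 = 168 growth increments formed after it.
168 − 4 false = 164 true growth increments after the winter growth check.
164 growth increments at 2 per year is 164 / 2 = 82 years.
Counting back 82 years from 1973 CE places the winter growth check in 1973 − 82 = 1891 CE.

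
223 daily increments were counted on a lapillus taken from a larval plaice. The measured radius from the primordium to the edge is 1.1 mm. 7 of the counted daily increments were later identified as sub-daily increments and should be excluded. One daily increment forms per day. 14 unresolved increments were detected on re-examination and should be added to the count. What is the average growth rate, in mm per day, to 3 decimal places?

0.005 mm per day

Adjusted count: 223 − 7 + 14 = 230 daily increments.
1.1 mm over 230 days gives 1.1 / 230 ≈ 0.005 mm per day.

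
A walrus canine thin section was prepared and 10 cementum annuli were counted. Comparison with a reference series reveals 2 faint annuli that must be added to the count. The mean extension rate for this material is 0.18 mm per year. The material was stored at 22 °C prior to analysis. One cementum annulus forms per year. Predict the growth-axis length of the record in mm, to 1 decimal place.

2.2 mm

True cementum annulus count = 10 + 2 = 12.
Predicted length = 0.18 mm/year × 12 years = 2.2 mm.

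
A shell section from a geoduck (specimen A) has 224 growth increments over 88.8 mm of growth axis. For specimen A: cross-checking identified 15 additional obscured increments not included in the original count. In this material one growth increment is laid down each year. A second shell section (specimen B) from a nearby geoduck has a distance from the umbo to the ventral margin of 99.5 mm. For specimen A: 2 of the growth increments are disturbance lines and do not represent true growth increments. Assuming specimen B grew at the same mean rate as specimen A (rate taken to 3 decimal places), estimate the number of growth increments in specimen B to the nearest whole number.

Specimen A: adjusted count: 224 − 2 + 15 = 237 growth increments.
A: Mean rate = 88.8 mm / 237 years ≈ 0.375 mm/yr.
For B, 99.5 / 0.375 = 265.33 years ≈ 265 growth increments.

265 growth increments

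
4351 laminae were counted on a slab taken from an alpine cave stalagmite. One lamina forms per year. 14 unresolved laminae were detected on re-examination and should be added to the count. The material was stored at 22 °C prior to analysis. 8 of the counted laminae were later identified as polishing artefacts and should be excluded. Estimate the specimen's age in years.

True lamina count = 4351 − 8 + 14 = 4357.
With a one-to-one lamina periodicity this is 4357 years.

4357 years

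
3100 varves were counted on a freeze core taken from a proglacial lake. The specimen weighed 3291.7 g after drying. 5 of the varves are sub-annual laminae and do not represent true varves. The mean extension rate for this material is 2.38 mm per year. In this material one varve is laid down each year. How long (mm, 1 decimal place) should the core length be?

Adjusted count: 3100 − 5 = 3095 varves.
Length ≈ 2.38 × 3095 = 7366.1 mm.

7366.1 mm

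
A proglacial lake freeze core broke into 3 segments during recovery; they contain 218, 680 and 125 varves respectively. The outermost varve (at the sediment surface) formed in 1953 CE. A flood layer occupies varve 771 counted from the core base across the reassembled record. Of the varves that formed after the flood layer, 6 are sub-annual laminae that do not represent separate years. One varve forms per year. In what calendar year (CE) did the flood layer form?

Total varves = 218 + 680 + 125 = 1023.
1023 − 771 = 252 varves lie beyond the flood layer toward the sediment surface.
Excluding 6 false varves: 252 − 6 = 246.
Counting back 246 years from 1953 CE places the flood layer in 1953 − 246 = 1707 CE.

1707 CE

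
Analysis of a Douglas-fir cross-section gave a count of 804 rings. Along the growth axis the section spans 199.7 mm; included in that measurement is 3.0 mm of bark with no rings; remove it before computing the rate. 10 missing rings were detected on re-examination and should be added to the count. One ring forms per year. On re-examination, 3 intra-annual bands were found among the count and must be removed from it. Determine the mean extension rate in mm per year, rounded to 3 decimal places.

0.243 mm per year

Correcting the raw count gives 804 − 3 + 10 = 811 true rings.
The growth record spans 199.7 − 3.0 = 196.7 mm.
Mean rate = 196.7 mm / 811 years ≈ 0.243 mm per year.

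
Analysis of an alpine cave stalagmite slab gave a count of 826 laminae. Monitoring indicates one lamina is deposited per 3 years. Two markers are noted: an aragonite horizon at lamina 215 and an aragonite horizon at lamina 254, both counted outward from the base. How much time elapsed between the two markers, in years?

117 years

Separation: 254 − 215 = 39 laminae.
At 3 years per lamina, 39 × 3 = 117 years.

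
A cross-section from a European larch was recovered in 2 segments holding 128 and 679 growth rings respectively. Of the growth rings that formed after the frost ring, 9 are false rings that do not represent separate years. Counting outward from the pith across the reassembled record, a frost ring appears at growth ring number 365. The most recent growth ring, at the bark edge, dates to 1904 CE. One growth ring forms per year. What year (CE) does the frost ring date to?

Total growth rings = 128 + 679 = 807.
Between growth ring 365 and the bark edge there are 807 − 365 = 442 growth rings.
Removing the 9 false growth rings leaves 442 − 9 = 433 true growth rings beyond the frost ring.
The growth ring at the bark edge is 1904 CE, so the frost ring dates to 1904 − 433 = 1471 CE.

1471 CE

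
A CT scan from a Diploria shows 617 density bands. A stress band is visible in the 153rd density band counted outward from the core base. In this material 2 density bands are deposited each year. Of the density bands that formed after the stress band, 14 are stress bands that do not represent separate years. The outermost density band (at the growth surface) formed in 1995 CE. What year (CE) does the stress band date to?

The stress band sits at density band 153 from the core base, so 617 − 153 = 464 density bands formed after it.
Excluding 14 false density bands: 464 − 14 = 450.
Dividing by 2 density bands per year: 450 / 2 = 225 years.
1995 − 225 = 1770 CE.

1770 CE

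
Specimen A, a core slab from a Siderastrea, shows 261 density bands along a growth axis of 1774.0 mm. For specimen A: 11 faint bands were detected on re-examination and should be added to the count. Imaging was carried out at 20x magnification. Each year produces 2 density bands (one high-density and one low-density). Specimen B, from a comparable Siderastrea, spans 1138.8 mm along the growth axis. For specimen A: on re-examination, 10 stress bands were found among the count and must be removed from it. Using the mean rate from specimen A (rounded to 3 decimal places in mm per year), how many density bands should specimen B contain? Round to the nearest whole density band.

Specimen A: correcting the raw count gives 261 − 10 + 11 = 262 true density bands.
Specimen A: 262 density bands at 2 per year is 262 / 2 = 131 years.
A: Mean rate = 1774.0 mm / 131 years ≈ 13.542 mm per year.
For B, 1138.8 / 13.542 = 84.09 years; at 2 density bands per year that is 84.09 × 2 ≈ 168 density bands.

168 density bands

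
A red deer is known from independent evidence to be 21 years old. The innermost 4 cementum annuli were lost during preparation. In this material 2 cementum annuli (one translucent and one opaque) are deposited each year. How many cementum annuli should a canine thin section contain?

Expected cementum annuli: 21 × 2 = 42.
Less the 4 uncaptured cementum annuli: 42 − 4 = 38.

38 cementum annuli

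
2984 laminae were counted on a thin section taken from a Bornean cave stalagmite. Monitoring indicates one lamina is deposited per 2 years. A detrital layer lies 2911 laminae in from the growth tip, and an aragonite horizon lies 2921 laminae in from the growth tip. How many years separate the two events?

20 years

Separation: 2921 − 2911 = 10 laminae.
Multiplying by 2 years per lamina: 10 × 2 = 20 years.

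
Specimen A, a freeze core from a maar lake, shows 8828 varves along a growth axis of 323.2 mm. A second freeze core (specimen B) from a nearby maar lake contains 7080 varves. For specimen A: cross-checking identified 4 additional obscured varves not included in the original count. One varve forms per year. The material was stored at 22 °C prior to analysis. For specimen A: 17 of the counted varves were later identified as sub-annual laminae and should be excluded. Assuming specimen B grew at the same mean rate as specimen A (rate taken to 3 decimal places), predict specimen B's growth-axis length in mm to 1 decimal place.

Specimen A: after corrections the count is 8828 − 17 + 4 = 8815 varves.
A: Extension rate ≈ 323.2 / 8815 = 0.037 mm/yr.
Length of B = 0.037 × 7080 = 262.0 mm.

262.0 mm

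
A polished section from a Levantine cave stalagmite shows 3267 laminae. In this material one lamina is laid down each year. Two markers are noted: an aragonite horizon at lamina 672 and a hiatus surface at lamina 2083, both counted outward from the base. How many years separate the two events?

1411 years

2083 − 672 = 1411 laminae lie between the two events.
One lamina per year makes the interval 1411 years.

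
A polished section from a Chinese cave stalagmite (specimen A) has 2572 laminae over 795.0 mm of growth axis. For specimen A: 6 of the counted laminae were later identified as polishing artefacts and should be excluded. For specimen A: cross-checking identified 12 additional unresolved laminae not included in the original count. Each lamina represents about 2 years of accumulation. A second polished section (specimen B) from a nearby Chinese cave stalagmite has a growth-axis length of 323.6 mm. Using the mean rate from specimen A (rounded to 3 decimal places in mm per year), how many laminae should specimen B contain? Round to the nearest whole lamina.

Specimen A: after corrections the count is 2572 − 6 + 12 = 2578 laminae.
Specimen A: multiplying by 2 years per lamina: 2578 × 2 = 5156 years.
A: 795.0 mm over 5156 years gives 795.0 / 5156 ≈ 0.154 mm/yr.
Specimen B: 323.6 mm / 0.154 mm per year = 2101.30 years; at 2 years per lamina that is 2101.30 / 2 ≈ 1051 laminae.

1051 laminae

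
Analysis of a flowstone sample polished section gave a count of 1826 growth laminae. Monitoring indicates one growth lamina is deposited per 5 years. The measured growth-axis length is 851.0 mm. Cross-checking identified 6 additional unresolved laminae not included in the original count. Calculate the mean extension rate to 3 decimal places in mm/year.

0.093 mm/year

Adjusted count: 1826 + 6 = 1832 growth laminae.
1832 growth laminae at 5 years each span 1832 × 5 = 9160 years.
Mean rate = 851.0 mm / 9160 years ≈ 0.093 mm/year.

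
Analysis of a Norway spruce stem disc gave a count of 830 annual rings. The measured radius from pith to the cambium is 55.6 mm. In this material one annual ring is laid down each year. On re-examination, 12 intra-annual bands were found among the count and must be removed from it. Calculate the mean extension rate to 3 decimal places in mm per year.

After corrections the count is 830 − 12 = 818 annual rings.
Mean rate = 55.6 mm / 818 years ≈ 0.068 mm per year.

0.068 mm per year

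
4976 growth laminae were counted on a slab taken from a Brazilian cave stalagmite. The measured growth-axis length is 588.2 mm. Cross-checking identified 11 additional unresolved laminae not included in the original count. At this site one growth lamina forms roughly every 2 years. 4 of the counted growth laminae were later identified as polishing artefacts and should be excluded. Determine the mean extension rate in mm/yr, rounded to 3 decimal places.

True growth lamina count = 4976 − 4 + 11 = 4983.
Multiplying by 2 years per growth lamina: 4983 × 2 = 9966 years.
588.2 mm over 9966 years gives 588.2 / 9966 ≈ 0.059 mm/yr.

0.059 mm/yr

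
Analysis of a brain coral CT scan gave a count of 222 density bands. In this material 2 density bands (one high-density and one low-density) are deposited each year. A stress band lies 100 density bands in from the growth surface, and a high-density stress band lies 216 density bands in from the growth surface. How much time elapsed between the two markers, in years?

216 − 100 = 116 density bands lie between the two events.
Dividing by 2 density bands per year: 116 / 2 = 58 years.

58 years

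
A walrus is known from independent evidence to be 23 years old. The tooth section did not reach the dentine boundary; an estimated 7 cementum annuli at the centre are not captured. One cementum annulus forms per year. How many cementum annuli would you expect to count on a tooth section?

One cementum annulus per year gives 23 cementum annuli over 23 years.
Subtracting the 7 cementum annuli not captured gives 23 − 7 = 16 cementum annuli in the record.

16 cementum annuli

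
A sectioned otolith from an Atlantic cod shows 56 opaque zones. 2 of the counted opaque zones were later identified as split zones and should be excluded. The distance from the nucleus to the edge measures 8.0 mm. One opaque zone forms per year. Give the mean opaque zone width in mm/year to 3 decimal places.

0.148 mm/year

Adjusted count: 56 − 2 = 54 opaque zones.
Extension rate ≈ 8.0 / 54 = 0.148 mm/year.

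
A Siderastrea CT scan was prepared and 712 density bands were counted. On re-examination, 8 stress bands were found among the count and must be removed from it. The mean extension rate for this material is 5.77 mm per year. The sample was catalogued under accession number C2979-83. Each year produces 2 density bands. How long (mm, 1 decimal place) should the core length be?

2031.0 mm

After corrections the count is 712 − 8 = 704 density bands.
Dividing by 2 density bands per year: 704 / 2 = 352 years.
Predicted length = 5.77 mm/year × 352 years = 2031.0 mm.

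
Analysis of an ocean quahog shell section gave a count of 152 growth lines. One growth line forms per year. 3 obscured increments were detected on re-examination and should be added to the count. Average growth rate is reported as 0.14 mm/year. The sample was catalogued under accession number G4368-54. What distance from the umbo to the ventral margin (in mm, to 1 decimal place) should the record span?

Correcting the raw count gives 152 + 3 = 155 true growth lines.
Predicted length = 0.14 mm/year × 155 years = 21.7 mm.

21.7 mm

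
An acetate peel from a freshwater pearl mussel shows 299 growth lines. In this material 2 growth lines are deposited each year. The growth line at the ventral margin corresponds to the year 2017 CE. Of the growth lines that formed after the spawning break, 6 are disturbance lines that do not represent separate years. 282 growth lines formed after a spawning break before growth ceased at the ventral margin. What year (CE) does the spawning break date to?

1879 CE

There are 282 growth lines younger than the spawning break.
282 − 6 false = 276 true growth lines after the spawning break.
276 growth lines at 2 per year is 276 / 2 = 138 years.
Counting back 138 years from 2017 CE places the spawning break in 2017 − 138 = 1879 CE.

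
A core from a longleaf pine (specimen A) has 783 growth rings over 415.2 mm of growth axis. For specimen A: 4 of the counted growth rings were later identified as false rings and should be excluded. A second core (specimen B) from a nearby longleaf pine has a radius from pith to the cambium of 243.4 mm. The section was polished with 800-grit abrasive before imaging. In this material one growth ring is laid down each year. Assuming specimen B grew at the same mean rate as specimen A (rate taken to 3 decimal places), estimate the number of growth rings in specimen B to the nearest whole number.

457 growth rings

Specimen A: after corrections the count is 783 − 4 = 779 growth rings.
A: Mean rate = 415.2 mm / 779 years ≈ 0.533 mm/yr.
B spans 243.4 / 0.533 = 456.66 years ≈ 457 growth rings.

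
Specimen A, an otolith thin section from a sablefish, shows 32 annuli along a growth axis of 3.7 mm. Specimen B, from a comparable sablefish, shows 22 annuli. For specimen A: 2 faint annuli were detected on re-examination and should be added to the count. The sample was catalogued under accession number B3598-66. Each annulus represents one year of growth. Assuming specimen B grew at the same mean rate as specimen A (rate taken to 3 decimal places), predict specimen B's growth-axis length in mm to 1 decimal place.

2.4 mm

Specimen A: adjusted count: 32 + 2 = 34 annuli.
A: Extension rate ≈ 3.7 / 34 = 0.109 mm per year.
For B, 0.109 mm/year × 22 years = 2.4 mm.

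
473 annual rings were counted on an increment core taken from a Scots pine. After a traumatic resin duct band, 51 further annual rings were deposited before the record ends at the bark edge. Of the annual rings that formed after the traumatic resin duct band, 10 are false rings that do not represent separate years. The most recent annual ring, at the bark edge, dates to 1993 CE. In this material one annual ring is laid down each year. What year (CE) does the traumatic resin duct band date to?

1952 CE

There are 51 annual rings younger than the traumatic resin duct band.
51 − 10 false = 41 true annual rings after the traumatic resin duct band.
The annual ring at the bark edge is 1993 CE, so the traumatic resin duct band dates to 1993 − 41 = 1952 CE.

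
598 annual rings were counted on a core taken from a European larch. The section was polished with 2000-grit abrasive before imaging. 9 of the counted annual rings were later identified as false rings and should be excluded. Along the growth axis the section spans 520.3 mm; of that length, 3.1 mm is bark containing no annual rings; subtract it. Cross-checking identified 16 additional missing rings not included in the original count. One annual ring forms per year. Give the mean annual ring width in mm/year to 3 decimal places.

Adjusted count: 598 − 9 + 16 = 605 annual rings.
The growth record spans 520.3 − 3.1 = 517.2 mm.
Mean rate = 517.2 mm / 605 years ≈ 0.855 mm/year.

0.855 mm/year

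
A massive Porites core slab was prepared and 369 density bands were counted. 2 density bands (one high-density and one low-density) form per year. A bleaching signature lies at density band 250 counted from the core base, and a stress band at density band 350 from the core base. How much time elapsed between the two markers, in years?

Separation: 350 − 250 = 100 density bands.
Dividing by 2 density bands per year: 100 / 2 = 50 years.

50 years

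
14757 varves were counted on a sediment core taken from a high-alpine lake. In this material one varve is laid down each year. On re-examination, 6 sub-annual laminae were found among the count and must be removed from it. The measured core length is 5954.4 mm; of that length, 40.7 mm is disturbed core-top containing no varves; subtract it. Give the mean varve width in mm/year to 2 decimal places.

0.40 mm/year

Correcting the raw count gives 14757 − 6 = 14751 true varves.
Net length = 5954.4 − 40.7 = 5913.7 mm.
5913.7 mm over 14751 years gives 5913.7 / 14751 ≈ 0.40 mm/year.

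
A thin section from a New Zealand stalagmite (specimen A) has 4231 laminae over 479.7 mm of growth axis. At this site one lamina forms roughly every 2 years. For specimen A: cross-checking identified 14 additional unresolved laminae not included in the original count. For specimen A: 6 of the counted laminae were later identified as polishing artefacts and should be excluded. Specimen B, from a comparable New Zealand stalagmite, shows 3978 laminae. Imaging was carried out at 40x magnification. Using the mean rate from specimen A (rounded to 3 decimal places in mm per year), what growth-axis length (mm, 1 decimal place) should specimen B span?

453.5 mm

Specimen A: adjusted count: 4231 − 6 + 14 = 4239 laminae.
Specimen A: 4239 laminae at 2 years each span 4239 × 2 = 8478 years.
A: 479.7 mm over 8478 years gives 479.7 / 8478 ≈ 0.057 mm/yr.
Specimen B: 3978 laminae at 2 years each span 3978 × 2 = 7956 years. Length of B = 0.057 × 7956 = 453.5 mm.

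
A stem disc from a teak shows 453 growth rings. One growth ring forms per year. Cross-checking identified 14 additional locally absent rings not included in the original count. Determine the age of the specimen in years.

Adjusted count: 453 + 14 = 467 growth rings.
One growth ring per year makes the duration 467 years.

467 yr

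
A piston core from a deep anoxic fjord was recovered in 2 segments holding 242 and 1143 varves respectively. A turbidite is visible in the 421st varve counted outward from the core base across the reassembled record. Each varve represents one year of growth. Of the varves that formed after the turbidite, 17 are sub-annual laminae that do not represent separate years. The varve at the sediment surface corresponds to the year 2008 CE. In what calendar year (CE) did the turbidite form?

1061 CE

Total varves = 242 + 1143 = 1385.
Between varve 421 and the sediment surface there are 1385 − 421 = 964 varves.
Excluding 17 false varves: 964 − 17 = 947.
2008 − 947 = 1061 CE.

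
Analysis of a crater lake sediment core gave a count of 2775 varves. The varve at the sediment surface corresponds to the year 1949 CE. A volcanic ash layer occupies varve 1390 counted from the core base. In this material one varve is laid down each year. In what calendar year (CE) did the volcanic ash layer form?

Between varve 1390 and the sediment surface there are 2775 − 1390 = 1385 varves.
Counting back 1385 years from 1949 CE places the volcanic ash layer in 1949 − 1385 = 564 CE.

564 CE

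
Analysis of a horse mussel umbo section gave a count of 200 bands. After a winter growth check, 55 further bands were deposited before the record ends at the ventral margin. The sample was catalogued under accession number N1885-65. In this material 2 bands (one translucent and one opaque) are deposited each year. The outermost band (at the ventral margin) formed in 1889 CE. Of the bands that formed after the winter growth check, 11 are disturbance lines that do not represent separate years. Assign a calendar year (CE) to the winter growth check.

1867 CE

55 bands post-date the winter growth check.
Removing the 11 false bands leaves 55 − 11 = 44 true bands beyond the winter growth check.
44 bands at 2 per year is 44 / 2 = 22 years.
The band at the ventral margin is 1889 CE, so the winter growth check dates to 1889 − 22 = 1867 CE.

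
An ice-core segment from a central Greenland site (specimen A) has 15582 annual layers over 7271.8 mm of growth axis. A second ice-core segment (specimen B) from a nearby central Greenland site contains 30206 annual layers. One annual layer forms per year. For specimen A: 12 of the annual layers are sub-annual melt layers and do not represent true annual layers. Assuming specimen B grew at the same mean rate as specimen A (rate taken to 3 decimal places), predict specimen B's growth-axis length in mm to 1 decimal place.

14106.2 mm

Specimen A: true annual layer count = 15582 − 12 = 15570.
A: Extension rate ≈ 7271.8 / 15570 = 0.467 mm/yr.
Length of B = 0.467 × 30206 = 14106.2 mm.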